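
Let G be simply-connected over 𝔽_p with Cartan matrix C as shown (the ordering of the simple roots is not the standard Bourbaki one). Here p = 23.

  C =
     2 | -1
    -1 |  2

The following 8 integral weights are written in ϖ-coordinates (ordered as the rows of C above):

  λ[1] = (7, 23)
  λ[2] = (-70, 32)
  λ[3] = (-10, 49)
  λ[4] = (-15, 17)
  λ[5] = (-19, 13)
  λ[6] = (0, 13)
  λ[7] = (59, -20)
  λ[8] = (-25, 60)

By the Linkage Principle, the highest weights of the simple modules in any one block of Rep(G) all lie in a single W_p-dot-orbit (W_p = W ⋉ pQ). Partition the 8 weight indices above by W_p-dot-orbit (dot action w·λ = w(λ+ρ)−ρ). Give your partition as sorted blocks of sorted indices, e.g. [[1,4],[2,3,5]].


Type A_2, rank 2, |W|=6; reorder rows/cols to standard.

Each λ_j+ρ reduced to Ā_23; 2-tuples below use C's row order:

  [1] (1, 14);  [2] (10, 13);  [3] (14, 4);  [4] (14, 4);  [5] (14, 4);  [6] (1, 14);  [7] (14, 4);  [8] (1, 14)

Grouping the 8 weights by Ā_23-representative: 3 linkage classes.

[[1, 6, 8], [2], [3, 4, 5, 7]]


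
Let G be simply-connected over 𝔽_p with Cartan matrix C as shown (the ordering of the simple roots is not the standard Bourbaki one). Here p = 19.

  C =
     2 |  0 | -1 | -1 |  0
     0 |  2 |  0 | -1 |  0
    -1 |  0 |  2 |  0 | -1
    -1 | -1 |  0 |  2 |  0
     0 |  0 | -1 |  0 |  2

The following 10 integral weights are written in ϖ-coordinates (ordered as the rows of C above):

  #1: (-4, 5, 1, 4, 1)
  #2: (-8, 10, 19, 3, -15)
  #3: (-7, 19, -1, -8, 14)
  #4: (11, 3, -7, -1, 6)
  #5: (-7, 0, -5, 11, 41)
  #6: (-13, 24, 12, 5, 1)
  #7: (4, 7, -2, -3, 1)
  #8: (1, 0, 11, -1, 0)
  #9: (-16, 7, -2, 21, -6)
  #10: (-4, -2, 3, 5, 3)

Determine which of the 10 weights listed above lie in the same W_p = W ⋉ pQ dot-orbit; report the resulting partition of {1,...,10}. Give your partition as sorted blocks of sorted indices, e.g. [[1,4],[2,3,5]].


Type A_5, rank 5, |W|=720; reorder rows/cols to standard.

W_19-reps of the 10 weights in Ā_19 (same 5-coord order as C):

  λ_1+ρ ↦ (2, 6, 1, 2, 1)
  λ_2+ρ ↦ (3, 1, 1, 2, 4)
  λ_3+ρ ↦ (6, 4, 6, 0, 1)
  λ_4+ρ ↦ (6, 4, 6, 0, 1)
  λ_5+ρ ↦ (6, 4, 6, 0, 1)
  λ_6+ρ ↦ (6, 4, 6, 0, 1)
  λ_7+ρ ↦ (2, 6, 1, 2, 1)
  λ_8+ρ ↦ (2, 1, 12, 0, 1)
  λ_9+ρ ↦ (3, 1, 1, 2, 4)
  λ_10+ρ ↦ (3, 1, 1, 2, 4)

Linkage partition of the 10 weights (4 classes, p=19):

[[1, 7], [2, 9, 10], [3, 4, 5, 6], [8]]


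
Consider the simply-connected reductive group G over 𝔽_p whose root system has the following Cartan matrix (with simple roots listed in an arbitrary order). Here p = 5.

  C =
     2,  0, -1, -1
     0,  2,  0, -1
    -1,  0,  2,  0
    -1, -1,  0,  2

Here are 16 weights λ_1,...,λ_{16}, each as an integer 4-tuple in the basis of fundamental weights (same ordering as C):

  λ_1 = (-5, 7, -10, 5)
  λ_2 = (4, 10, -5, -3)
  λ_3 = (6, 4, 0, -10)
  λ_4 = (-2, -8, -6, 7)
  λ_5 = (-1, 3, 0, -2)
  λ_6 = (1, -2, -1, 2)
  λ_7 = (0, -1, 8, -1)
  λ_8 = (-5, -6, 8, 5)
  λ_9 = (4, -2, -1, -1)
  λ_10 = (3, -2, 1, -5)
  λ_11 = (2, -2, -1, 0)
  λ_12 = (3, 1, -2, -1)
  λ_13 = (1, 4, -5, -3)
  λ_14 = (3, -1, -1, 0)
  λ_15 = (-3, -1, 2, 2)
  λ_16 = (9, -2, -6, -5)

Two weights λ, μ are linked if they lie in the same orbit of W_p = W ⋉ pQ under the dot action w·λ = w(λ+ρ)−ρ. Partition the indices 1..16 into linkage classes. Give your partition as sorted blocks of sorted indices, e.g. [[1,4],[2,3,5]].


Dynkin diagram of C (from the 6 off-diagonal −1 entries): A_4.

Each λ_j+ρ reduced to Ā_5; 4-tuples below use C's row order:

    [1] (2, 0, 1, 1)
    [2] (1, 3, 0, 0)
    [3] (2, 0, 1, 1)
    [4] (2, 1, 0, 2)
    [5] (1, 3, 0, 0)
    [6] (2, 1, 0, 2)
    [7] (4, 0, 0, 1)
    [8] (1, 3, 0, 0)
    [9] (4, 0, 0, 1)
    [10] (1, 3, 0, 0)
    [11] (3, 1, 0, 0)
    [12] (3, 1, 0, 0)
    [13] (2, 1, 0, 2)
    [14] (4, 0, 0, 1)
    [15] (2, 0, 1, 1)
    [16] (0, 1, 0, 0)

The 16 indices split into 6 linkage classes (same alcove rep ⇔ same W_5-dot-orbit):

[[1, 3, 15], [2, 5, 8, 10], [4, 6, 13], [7, 9, 14], [11, 12], [16]]


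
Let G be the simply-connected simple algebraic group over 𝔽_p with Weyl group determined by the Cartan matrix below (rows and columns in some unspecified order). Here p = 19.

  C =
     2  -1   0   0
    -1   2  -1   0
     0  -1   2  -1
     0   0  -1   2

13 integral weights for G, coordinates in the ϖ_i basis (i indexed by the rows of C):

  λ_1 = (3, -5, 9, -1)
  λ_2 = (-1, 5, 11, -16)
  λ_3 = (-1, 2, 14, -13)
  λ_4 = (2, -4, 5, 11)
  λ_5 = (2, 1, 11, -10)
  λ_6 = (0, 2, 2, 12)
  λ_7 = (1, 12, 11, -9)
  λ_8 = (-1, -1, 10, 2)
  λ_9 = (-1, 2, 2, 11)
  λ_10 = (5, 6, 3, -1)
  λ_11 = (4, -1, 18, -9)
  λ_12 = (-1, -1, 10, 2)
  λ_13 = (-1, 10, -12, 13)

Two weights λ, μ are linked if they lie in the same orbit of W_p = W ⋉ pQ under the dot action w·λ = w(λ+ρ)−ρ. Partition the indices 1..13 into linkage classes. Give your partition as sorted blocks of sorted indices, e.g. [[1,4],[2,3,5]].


Root system A_4: the 4×4 matrix C matches after relabeling.

Ā_19 reps of the 13 weights (A_4, coords as presented):

  λ_1+ρ ↦ (0, 4, 6, 0);  λ_2+ρ ↦ (0, 3, 3, 12);  λ_3+ρ ↦ (0, 3, 3, 12);  λ_4+ρ ↦ (0, 3, 3, 12);  λ_5+ρ ↦ (3, 2, 3, 9);  λ_6+ρ ↦ (0, 3, 3, 12);  λ_7+ρ ↦ (6, 7, 4, 0);  λ_8+ρ ↦ (0, 0, 11, 3);  λ_9+ρ ↦ (0, 3, 3, 12);  λ_10+ρ ↦ (6, 7, 4, 0);  λ_11+ρ ↦ (0, 0, 11, 3);  λ_12+ρ ↦ (0, 0, 11, 3);  λ_13+ρ ↦ (0, 0, 11, 3)

Linkage partition of the 13 weights (5 classes, p=19):

[[1], [2, 3, 4, 6, 9], [5], [7, 10], [8, 11, 12, 13]]


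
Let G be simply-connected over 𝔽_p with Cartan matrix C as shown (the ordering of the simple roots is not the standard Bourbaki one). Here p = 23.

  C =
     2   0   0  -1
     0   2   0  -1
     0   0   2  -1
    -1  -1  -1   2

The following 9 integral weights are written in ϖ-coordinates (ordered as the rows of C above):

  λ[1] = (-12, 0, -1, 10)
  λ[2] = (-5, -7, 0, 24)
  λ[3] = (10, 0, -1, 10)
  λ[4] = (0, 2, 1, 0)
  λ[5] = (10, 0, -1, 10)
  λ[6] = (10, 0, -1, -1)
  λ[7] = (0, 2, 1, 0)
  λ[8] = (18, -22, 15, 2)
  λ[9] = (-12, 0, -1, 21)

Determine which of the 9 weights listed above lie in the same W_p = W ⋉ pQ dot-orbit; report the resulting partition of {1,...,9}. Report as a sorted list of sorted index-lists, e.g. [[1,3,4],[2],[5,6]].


C ↔ D_4 under row/col permutation; |W(D_4)| = 192.

Ā_23 reps of the 9 weights (D_4, coords as presented):

  1: (11, 1, 0, 0)
  2: (1, 3, 2, 1)
  3: (11, 1, 0, 0)
  4: (1, 3, 2, 1)
  5: (11, 1, 0, 0)
  6: (11, 1, 0, 0)
  7: (1, 3, 2, 1)
  8: (1, 3, 2, 1)
  9: (11, 1, 0, 0)

Partition of {1..9} into 2 W_23-dot-orbits:

[[1, 3, 5, 6, 9], [2, 4, 7, 8]]


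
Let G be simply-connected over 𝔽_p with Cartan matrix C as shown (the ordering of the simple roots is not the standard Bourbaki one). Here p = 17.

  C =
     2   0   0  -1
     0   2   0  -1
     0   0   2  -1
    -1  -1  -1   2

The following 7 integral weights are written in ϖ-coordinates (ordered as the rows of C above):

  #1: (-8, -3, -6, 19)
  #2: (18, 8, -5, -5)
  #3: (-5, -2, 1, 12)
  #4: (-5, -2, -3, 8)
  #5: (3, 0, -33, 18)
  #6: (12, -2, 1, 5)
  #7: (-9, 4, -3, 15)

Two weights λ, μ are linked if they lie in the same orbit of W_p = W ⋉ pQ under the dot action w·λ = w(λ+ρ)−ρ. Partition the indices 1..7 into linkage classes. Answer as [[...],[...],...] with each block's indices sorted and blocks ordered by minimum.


Type D_4, rank 4, |W|=192; reorder rows/cols to standard.

Alcove-folded reps (p=17, 7 weights, presented ϖ-order):

  λ_1 → (4, 1, 2, 2) · λ_2 → (8, 2, 1, 1) · λ_3 → (4, 1, 2, 2) · λ_4 → (4, 1, 2, 2) · λ_5 → (4, 1, 2, 2) · λ_6 → (8, 2, 1, 1) · λ_7 → (4, 1, 2, 2)

Partition of {1..7} into 2 W_17-dot-orbits:

[[1, 3, 4, 5, 7], [2, 6]]


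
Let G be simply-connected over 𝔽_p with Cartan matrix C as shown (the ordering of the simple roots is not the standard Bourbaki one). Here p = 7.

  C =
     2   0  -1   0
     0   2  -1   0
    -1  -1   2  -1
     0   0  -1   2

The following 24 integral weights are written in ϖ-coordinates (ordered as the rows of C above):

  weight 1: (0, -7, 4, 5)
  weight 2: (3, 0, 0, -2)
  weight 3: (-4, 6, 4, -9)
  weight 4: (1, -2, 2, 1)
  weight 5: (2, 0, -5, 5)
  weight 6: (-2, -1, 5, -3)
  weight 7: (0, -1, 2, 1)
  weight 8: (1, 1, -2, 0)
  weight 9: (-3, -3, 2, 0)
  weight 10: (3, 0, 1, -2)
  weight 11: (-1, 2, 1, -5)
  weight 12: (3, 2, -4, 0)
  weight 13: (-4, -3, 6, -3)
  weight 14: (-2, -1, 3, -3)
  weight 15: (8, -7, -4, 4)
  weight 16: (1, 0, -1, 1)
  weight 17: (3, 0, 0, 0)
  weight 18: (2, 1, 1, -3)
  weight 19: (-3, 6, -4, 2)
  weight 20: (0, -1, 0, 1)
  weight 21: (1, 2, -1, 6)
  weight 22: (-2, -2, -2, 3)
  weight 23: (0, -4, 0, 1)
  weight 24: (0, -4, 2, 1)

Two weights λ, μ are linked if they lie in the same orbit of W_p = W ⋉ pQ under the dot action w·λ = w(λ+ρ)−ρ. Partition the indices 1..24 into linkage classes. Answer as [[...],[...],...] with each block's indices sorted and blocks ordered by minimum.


C ↔ D_4 under row/col permutation; |W(D_4)| = 192.

Ā_7 reps of the 24 weights (D_4, coords as presented):

  λ_1 → (4, 1, 0, 1)
  λ_2 → (4, 1, 0, 1)
  λ_3 → (1, 1, 1, 0)
  λ_4 → (2, 1, 0, 2)
  λ_5 → (1, 3, 0, 2)
  λ_6 → (1, 0, 1, 2)
  λ_7 → (1, 0, 1, 2)
  λ_8 → (1, 1, 1, 0)
  λ_9 → (1, 1, 1, 0)
  λ_10 → (4, 1, 0, 1)
  λ_11 → (2, 1, 0, 2)
  λ_12 → (1, 0, 1, 2)
  λ_13 → (3, 2, 0, 2)
  λ_14 → (1, 0, 1, 2)
  λ_15 → (2, 1, 0, 2)
  λ_16 → (2, 1, 0, 2)
  λ_17 → (4, 1, 0, 1)
  λ_18 → (3, 2, 0, 2)
  λ_19 → (3, 2, 0, 2)
  λ_20 → (1, 0, 1, 2)
  λ_21 → (3, 2, 0, 2)
  λ_22 → (1, 1, 1, 0)
  λ_23 → (1, 1, 1, 0)
  λ_24 → (1, 3, 0, 2)

Grouping the 24 weights by Ā_7-representative: 6 linkage classes.

[[1, 2, 10, 17], [3, 8, 9, 22, 23], [4, 11, 15, 16], [5, 24], [6, 7, 12, 14, 20], [13, 18, 19, 21]]


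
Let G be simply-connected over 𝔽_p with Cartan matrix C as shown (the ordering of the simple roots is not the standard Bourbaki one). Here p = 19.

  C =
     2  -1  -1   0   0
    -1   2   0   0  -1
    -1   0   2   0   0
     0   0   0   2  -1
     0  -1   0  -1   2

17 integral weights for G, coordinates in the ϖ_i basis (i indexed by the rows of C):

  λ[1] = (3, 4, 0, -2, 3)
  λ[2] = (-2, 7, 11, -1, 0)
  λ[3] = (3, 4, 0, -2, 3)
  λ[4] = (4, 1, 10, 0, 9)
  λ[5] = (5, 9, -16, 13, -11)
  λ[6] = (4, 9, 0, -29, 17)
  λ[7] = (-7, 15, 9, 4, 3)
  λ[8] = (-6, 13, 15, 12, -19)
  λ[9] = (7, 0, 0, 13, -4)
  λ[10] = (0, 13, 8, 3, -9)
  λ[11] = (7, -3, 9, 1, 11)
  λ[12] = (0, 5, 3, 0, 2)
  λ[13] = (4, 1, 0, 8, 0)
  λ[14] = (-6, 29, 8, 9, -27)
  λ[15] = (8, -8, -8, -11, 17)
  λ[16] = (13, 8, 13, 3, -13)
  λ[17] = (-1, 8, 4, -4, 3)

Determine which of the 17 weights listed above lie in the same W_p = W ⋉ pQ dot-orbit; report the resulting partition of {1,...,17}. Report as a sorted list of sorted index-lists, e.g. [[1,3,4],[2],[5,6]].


Root system A_5: the 5×5 matrix C matches after relabeling.

Each λ_j+ρ reduced to Ā_19; 5-tuples below use C's row order:

  λ_1+ρ ↦ (4, 5, 1, 1, 3) · λ_2+ρ ↦ (1, 7, 10, 1, 0) · λ_3+ρ ↦ (4, 5, 1, 1, 3) · λ_4+ρ ↦ (5, 2, 1, 9, 1) · λ_5+ρ ↦ (0, 9, 5, 3, 1) · λ_6+ρ ↦ (0, 9, 5, 3, 1) · λ_7+ρ ↦ (0, 9, 5, 3, 1) · λ_8+ρ ↦ (4, 5, 1, 1, 3) · λ_9+ρ ↦ (5, 2, 1, 9, 1) · λ_10+ρ ↦ (1, 6, 4, 1, 3) · λ_11+ρ ↦ (5, 2, 1, 9, 1) · λ_12+ρ ↦ (1, 6, 4, 1, 3) · λ_13+ρ ↦ (5, 2, 1, 9, 1) · λ_14+ρ ↦ (1, 6, 4, 1, 3) · λ_15+ρ ↦ (5, 2, 1, 9, 1) · λ_16+ρ ↦ (1, 6, 4, 1, 3) · λ_17+ρ ↦ (0, 9, 5, 3, 1)

Linkage partition of the 17 weights (5 classes, p=19):

[[1, 3, 8], [2], [4, 9, 11, 13, 15], [5, 6, 7, 17], [10, 12, 14, 16]]


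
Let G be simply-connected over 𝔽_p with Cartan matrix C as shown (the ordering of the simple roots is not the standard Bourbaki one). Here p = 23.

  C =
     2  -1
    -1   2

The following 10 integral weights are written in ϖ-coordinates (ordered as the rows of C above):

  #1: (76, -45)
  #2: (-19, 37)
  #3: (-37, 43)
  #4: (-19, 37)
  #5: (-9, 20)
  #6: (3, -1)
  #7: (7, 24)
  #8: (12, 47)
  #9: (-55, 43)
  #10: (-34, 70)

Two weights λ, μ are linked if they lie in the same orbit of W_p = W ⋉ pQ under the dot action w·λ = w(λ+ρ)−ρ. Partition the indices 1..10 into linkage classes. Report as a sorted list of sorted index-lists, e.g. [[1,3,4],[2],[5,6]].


Dynkin diagram of C (from the 2 off-diagonal −1 entries): A_2.

λ_j+ρ reflected into Ā_23 (⟨·,θ^∨⟩≤23); 2-tuples as given:

  1: (2, 13) · 2: (3, 5) · 3: (2, 13) · 4: (3, 5) · 5: (8, 13) · 6: (4, 0) · 7: (2, 13) · 8: (8, 13) · 9: (8, 13) · 10: (8, 13)

These 10 weights hit 4 W_23-dot-orbits; sizes (3, 2, 4, 1):

[[1, 3, 7], [2, 4], [5, 8, 9, 10], [6]]


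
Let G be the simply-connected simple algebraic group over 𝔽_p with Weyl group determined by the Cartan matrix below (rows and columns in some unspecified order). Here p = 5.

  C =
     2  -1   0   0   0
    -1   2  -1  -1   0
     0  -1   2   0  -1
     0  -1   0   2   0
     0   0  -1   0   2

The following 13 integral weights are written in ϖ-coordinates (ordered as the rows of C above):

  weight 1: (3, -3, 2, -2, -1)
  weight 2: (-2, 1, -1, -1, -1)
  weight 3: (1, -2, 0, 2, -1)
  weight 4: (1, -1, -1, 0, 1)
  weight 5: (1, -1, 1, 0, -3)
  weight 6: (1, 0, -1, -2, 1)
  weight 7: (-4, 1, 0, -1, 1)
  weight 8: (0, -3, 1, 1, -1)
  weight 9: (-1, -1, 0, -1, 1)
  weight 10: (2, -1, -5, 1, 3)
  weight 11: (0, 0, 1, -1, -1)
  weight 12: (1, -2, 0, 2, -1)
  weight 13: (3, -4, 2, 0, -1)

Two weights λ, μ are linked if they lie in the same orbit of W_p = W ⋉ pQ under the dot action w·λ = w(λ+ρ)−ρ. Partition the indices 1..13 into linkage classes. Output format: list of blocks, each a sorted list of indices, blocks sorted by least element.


C ↔ D_5 under row/col permutation; |W(D_5)| = 1920.

Folding the 13 weights λ_j+ρ into Ā_5 (reps in the given 5-coord order):

  1: (1, 1, 0, 2, 0);  2: (1, 1, 0, 0, 0);  3: (1, 1, 0, 2, 0);  4: (2, 0, 0, 1, 2);  5: (2, 0, 0, 1, 2);  6: (2, 0, 0, 1, 2);  7: (2, 0, 0, 1, 2);  8: (1, 1, 0, 0, 0);  9: (0, 0, 1, 0, 2);  10: (1, 1, 0, 2, 0);  11: (1, 1, 0, 0, 0);  12: (1, 1, 0, 2, 0);  13: (1, 1, 0, 2, 0)

These 13 weights hit 4 W_5-dot-orbits; sizes (5, 3, 4, 1):

[[1, 3, 10, 12, 13], [2, 8, 11], [4, 5, 6, 7], [9]]


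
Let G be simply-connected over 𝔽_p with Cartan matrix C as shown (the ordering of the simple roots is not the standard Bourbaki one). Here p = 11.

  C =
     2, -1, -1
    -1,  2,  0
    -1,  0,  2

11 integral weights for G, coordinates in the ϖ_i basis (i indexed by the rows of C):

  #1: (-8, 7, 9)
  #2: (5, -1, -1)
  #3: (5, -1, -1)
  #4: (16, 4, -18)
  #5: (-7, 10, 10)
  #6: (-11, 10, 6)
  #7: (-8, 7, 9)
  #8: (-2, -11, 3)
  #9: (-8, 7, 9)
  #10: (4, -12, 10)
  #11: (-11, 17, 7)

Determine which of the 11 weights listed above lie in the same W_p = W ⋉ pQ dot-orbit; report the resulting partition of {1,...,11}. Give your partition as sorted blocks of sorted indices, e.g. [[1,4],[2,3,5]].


Cartan matrix: type A_3 (|W|=24); un-permuting the 3 rows.

W_11-reps of the 11 weights in Ā_11 (same 3-coord order as C):

  λ_1+ρ ↦ (7, 1, 3)
  λ_2+ρ ↦ (6, 0, 0)
  λ_3+ρ ↦ (6, 0, 0)
  λ_4+ρ ↦ (6, 0, 0)
  λ_5+ρ ↦ (6, 0, 0)
  λ_6+ρ ↦ (7, 1, 3)
  λ_7+ρ ↦ (7, 1, 3)
  λ_8+ρ ↦ (3, 1, 7)
  λ_9+ρ ↦ (7, 1, 3)
  λ_10+ρ ↦ (6, 0, 0)
  λ_11+ρ ↦ (3, 1, 5)

These 11 weights hit 4 W_11-dot-orbits; sizes (4, 5, 1, 1):

[[1, 6, 7, 9], [2, 3, 4, 5, 10], [8], [11]]


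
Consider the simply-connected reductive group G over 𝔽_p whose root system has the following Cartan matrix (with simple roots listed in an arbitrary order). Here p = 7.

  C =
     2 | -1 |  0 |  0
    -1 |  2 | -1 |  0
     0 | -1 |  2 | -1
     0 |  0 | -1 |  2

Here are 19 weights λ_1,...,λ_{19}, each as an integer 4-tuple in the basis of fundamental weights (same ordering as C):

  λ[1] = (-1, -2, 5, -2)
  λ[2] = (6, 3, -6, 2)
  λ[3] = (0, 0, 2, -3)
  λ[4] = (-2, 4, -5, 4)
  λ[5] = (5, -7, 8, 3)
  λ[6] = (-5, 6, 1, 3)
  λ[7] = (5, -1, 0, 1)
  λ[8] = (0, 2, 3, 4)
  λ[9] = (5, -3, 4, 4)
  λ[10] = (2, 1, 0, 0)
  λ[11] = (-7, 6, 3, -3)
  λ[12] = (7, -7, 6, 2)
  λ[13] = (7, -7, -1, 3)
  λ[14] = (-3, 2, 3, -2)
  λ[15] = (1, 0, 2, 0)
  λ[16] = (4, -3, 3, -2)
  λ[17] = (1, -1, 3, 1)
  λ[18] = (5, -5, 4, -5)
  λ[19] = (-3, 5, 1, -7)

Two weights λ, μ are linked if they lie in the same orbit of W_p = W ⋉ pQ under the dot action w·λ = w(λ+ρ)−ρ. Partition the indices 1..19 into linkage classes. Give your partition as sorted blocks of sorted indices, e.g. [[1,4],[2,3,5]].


Root system A_4: the 4×4 matrix C matches after relabeling.

λ_j+ρ reflected into Ā_7 (⟨·,θ^∨⟩≤7); 4-tuples as given:

  1: (1, 0, 4, 1);  2: (2, 1, 0, 2);  3: (1, 1, 1, 2);  4: (1, 0, 4, 1);  5: (4, 0, 1, 0);  6: (2, 1, 0, 2);  7: (4, 0, 1, 0);  8: (3, 2, 1, 1);  9: (2, 1, 0, 2);  10: (3, 2, 1, 1);  11: (2, 1, 0, 2);  12: (3, 2, 1, 1);  13: (1, 0, 4, 1);  14: (2, 1, 3, 1);  15: (2, 1, 3, 1);  16: (3, 2, 1, 1);  17: (1, 0, 4, 1);  18: (2, 1, 3, 1);  19: (1, 0, 4, 1)

6 distinct reps among the 19 weights ⇒ 6 W_7-linkage classes:

[[1, 4, 13, 17, 19], [2, 6, 9, 11], [3], [5, 7], [8, 10, 12, 16], [14, 15, 18]]


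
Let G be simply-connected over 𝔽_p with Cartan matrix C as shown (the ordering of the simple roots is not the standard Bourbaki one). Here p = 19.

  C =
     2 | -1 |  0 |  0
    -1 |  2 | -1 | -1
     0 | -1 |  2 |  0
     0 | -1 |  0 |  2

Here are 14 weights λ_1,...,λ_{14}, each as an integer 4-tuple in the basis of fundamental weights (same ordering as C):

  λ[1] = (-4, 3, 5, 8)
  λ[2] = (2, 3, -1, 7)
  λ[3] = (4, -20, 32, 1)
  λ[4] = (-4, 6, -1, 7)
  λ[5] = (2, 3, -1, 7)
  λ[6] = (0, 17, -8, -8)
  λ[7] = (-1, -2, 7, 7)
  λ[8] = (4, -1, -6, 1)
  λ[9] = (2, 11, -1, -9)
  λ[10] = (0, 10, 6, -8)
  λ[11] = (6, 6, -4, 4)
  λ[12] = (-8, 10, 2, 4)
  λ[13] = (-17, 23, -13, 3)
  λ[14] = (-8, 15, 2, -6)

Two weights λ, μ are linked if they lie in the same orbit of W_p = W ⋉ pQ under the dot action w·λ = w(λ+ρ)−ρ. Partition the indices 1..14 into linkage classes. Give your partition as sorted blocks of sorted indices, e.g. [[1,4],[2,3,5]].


Cartan matrix: type D_4 (|W|=192); un-permuting the 4 rows.

Alcove-folded reps (p=19, 14 weights, presented ϖ-order):

  λ_1 → (3, 0, 6, 9)
  λ_2 → (3, 4, 0, 8)
  λ_3 → (0, 2, 0, 3)
  λ_4 → (3, 4, 0, 8)
  λ_5 → (3, 4, 0, 8)
  λ_6 → (1, 0, 7, 7)
  λ_7 → (1, 0, 7, 7)
  λ_8 → (0, 2, 0, 3)
  λ_9 → (3, 4, 0, 8)
  λ_10 → (1, 0, 7, 7)
  λ_11 → (7, 0, 3, 5)
  λ_12 → (7, 0, 3, 5)
  λ_13 → (7, 0, 3, 5)
  λ_14 → (7, 0, 3, 5)

Grouping the 14 weights by Ā_19-representative: 5 linkage classes.

[[1], [2, 4, 5, 9], [3, 8], [6, 7, 10], [11, 12, 13, 14]]


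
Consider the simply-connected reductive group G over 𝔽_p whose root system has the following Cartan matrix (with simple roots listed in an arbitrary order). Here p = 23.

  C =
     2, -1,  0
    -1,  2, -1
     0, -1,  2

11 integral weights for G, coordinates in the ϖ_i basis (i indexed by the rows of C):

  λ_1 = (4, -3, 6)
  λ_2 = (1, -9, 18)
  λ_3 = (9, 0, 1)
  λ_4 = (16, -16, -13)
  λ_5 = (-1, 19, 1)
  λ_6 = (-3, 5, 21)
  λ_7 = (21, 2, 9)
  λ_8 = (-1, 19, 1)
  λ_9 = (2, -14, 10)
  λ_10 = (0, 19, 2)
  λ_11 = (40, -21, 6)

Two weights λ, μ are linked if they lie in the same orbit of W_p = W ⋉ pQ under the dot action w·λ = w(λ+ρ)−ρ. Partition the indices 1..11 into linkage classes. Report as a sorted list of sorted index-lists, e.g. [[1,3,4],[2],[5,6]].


A_3 Cartan matrix, 3 simple roots permuted; ρ=(1,1,1).

Each λ_j+ρ reduced to Ā_23; 3-tuples below use C's row order:

    λ_1+ρ ↦ (3, 2, 5)
    λ_2+ρ ↦ (6, 2, 11)
    λ_3+ρ ↦ (10, 1, 2)
    λ_4+ρ ↦ (6, 2, 11)
    λ_5+ρ ↦ (0, 20, 2)
    λ_6+ρ ↦ (3, 1, 17)
    λ_7+ρ ↦ (10, 1, 2)
    λ_8+ρ ↦ (0, 20, 2)
    λ_9+ρ ↦ (10, 1, 2)
    λ_10+ρ ↦ (0, 20, 2)
    λ_11+ρ ↦ (3, 2, 5)

Partition of {1..11} into 5 W_23-dot-orbits:

[[1, 11], [2, 4], [3, 7, 9], [5, 8, 10], [6]]


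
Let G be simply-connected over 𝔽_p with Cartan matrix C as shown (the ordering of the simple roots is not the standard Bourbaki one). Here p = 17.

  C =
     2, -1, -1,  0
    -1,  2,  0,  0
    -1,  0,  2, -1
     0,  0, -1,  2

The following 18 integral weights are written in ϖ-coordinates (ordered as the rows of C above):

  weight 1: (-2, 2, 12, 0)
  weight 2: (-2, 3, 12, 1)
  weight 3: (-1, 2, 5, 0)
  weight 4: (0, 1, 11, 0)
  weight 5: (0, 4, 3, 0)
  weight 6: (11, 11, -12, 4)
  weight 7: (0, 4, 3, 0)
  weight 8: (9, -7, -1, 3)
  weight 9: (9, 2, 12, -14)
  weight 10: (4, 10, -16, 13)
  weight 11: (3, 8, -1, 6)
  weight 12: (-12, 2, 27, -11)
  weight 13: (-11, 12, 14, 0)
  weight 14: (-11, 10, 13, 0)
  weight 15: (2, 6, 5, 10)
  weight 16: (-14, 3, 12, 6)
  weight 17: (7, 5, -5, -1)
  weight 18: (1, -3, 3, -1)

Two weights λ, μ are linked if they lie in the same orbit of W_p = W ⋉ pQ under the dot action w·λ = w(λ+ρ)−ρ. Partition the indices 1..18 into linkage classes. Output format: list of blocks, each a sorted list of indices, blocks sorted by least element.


Cartan matrix: type A_4 (|W|=120); un-permuting the 4 rows.

Alcove-folded reps (p=17, 18 weights, presented ϖ-order):

  λ_1 → (1, 2, 12, 1);  λ_2 → (1, 2, 12, 1);  λ_3 → (0, 3, 6, 1);  λ_4 → (1, 2, 12, 1);  λ_5 → (1, 5, 4, 1);  λ_6 → (1, 5, 4, 1);  λ_7 → (1, 5, 4, 1);  λ_8 → (4, 6, 0, 4);  λ_9 → (4, 6, 0, 4);  λ_10 → (10, 1, 4, 1);  λ_11 → (4, 6, 0, 4);  λ_12 → (0, 3, 6, 1);  λ_13 → (10, 1, 4, 1);  λ_14 → (10, 1, 4, 1);  λ_15 → (0, 3, 6, 1);  λ_16 → (4, 6, 0, 4);  λ_17 → (4, 6, 0, 4);  λ_18 → (0, 2, 4, 0)

Linkage partition of the 18 weights (6 classes, p=17):

[[1, 2, 4], [3, 12, 15], [5, 6, 7], [8, 9, 11, 16, 17], [10, 13, 14], [18]]


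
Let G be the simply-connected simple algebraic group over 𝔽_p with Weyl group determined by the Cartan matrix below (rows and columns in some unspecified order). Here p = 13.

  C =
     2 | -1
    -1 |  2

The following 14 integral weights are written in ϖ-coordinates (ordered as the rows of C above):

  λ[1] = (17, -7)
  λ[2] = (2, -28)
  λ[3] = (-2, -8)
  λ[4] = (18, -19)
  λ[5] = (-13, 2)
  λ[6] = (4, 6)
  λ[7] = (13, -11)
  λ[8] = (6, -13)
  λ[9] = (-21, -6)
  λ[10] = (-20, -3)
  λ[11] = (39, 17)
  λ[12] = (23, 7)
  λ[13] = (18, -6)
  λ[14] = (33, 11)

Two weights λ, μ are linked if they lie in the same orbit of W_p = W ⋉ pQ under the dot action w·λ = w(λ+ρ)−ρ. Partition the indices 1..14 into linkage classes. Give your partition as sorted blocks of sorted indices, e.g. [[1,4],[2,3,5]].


Dynkin diagram of C (from the 2 off-diagonal −1 entries): A_2.

Each λ_j+ρ reduced to Ā_13; 2-tuples below use C's row order:

  1: (7, 1) · 2: (1, 10) · 3: (7, 1) · 4: (5, 7) · 5: (3, 9) · 6: (5, 7) · 7: (3, 9) · 8: (5, 7) · 9: (7, 1) · 10: (6, 5) · 11: (5, 7) · 12: (6, 5) · 13: (7, 1) · 14: (5, 7)

The 14 indices split into 5 linkage classes (same alcove rep ⇔ same W_13-dot-orbit):

[[1, 3, 9, 13], [2], [4, 6, 8, 11, 14], [5, 7], [10, 12]]


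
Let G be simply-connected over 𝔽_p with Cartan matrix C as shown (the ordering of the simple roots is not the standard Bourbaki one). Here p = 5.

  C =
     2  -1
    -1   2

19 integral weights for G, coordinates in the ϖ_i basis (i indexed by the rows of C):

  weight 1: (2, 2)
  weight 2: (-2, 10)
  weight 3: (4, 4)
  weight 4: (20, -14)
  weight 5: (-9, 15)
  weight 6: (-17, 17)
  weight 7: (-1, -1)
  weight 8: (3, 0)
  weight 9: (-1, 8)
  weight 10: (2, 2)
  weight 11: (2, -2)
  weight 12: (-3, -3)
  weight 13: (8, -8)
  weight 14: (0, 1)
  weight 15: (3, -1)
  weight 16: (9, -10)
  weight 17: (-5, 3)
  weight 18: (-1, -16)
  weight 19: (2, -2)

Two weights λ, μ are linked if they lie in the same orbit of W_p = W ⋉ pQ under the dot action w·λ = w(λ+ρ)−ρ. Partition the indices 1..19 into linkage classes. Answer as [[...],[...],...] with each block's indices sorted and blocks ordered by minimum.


C ↔ A_2 under row/col permutation; |W(A_2)| = 6.

W_5-reps of the 19 weights in Ā_5 (same 2-coord order as C):

  λ_1 → (2, 2)
  λ_2 → (4, 1)
  λ_3 → (0, 0)
  λ_4 → (2, 1)
  λ_5 → (2, 2)
  λ_6 → (1, 2)
  λ_7 → (0, 0)
  λ_8 → (4, 1)
  λ_9 → (4, 1)
  λ_10 → (2, 2)
  λ_11 → (2, 1)
  λ_12 → (2, 2)
  λ_13 → (2, 1)
  λ_14 → (1, 2)
  λ_15 → (4, 0)
  λ_16 → (4, 0)
  λ_17 → (4, 0)
  λ_18 → (0, 0)
  λ_19 → (2, 1)

The 19 indices split into 6 linkage classes (same alcove rep ⇔ same W_5-dot-orbit):

[[1, 5, 10, 12], [2, 8, 9], [3, 7, 18], [4, 11, 13, 19], [6, 14], [15, 16, 17]]


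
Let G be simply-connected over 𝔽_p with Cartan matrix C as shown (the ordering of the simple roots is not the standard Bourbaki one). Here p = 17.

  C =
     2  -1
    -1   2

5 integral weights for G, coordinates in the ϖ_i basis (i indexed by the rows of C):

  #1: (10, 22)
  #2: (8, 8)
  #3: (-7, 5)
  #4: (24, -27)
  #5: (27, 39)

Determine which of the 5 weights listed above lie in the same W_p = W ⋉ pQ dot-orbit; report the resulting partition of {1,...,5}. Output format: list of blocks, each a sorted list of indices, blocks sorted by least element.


C ↔ A_2 under row/col permutation; |W(A_2)| = 6.

Alcove-folded reps (p=17, 5 weights, presented ϖ-order):

  1: (6, 0)
  2: (8, 8)
  3: (6, 0)
  4: (8, 8)
  5: (6, 0)

The 5 indices split into 2 linkage classes (same alcove rep ⇔ same W_17-dot-orbit):

[[1, 3, 5], [2, 4]]


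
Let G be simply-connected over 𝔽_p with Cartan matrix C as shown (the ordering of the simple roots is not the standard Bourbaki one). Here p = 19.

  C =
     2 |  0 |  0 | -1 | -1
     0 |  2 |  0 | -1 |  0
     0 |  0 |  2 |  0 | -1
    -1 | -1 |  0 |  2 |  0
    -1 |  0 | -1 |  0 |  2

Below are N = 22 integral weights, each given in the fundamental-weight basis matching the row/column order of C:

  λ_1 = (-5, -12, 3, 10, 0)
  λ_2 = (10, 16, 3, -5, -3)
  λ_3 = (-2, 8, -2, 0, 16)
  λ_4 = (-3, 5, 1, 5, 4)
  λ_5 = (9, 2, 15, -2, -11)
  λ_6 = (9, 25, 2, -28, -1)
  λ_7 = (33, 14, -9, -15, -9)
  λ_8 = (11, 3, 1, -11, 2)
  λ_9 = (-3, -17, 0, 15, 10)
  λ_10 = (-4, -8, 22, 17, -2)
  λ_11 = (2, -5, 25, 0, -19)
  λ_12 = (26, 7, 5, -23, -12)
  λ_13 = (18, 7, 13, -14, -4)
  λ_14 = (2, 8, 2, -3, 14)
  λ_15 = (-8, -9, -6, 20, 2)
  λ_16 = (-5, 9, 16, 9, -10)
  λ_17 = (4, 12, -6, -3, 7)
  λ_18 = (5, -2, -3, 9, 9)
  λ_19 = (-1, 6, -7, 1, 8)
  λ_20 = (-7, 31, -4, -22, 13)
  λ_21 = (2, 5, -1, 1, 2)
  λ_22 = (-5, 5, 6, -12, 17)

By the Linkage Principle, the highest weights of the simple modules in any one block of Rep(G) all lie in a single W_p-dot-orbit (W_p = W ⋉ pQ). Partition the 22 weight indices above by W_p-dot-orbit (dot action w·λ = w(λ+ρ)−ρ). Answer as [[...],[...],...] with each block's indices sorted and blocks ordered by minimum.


Type A_5, rank 5, |W|=720; reorder rows/cols to standard.

Ā_19 reps of the 22 weights (A_5, coords as presented):

  λ_1+ρ ↦ (3, 7, 1, 1, 0)
  λ_2+ρ ↦ (2, 6, 2, 4, 3)
  λ_3+ρ ↦ (1, 2, 6, 0, 9)
  λ_4+ρ ↦ (2, 6, 2, 4, 3)
  λ_5+ρ ↦ (1, 2, 6, 0, 9)
  λ_6+ρ ↦ (0, 7, 6, 2, 3)
  λ_7+ρ ↦ (3, 7, 1, 1, 0)
  λ_8+ρ ↦ (2, 6, 2, 4, 3)
  λ_9+ρ ↦ (0, 7, 6, 2, 3)
  λ_10+ρ ↦ (3, 7, 1, 1, 0)
  λ_11+ρ ↦ (3, 7, 1, 1, 0)
  λ_12+ρ ↦ (3, 6, 0, 2, 3)
  λ_13+ρ ↦ (3, 6, 0, 2, 3)
  λ_14+ρ ↦ (1, 2, 6, 0, 9)
  λ_15+ρ ↦ (2, 6, 2, 4, 3)
  λ_16+ρ ↦ (6, 2, 1, 3, 3)
  λ_17+ρ ↦ (3, 6, 0, 2, 3)
  λ_18+ρ ↦ (6, 2, 1, 3, 3)
  λ_19+ρ ↦ (0, 7, 6, 2, 3)
  λ_20+ρ ↦ (3, 6, 0, 2, 3)
  λ_21+ρ ↦ (3, 6, 0, 2, 3)
  λ_22+ρ ↦ (6, 2, 1, 3, 3)

6 distinct reps among the 22 weights ⇒ 6 W_19-linkage classes:

[[1, 7, 10, 11], [2, 4, 8, 15], [3, 5, 14], [6, 9, 19], [12, 13, 17, 20, 21], [16, 18, 22]]


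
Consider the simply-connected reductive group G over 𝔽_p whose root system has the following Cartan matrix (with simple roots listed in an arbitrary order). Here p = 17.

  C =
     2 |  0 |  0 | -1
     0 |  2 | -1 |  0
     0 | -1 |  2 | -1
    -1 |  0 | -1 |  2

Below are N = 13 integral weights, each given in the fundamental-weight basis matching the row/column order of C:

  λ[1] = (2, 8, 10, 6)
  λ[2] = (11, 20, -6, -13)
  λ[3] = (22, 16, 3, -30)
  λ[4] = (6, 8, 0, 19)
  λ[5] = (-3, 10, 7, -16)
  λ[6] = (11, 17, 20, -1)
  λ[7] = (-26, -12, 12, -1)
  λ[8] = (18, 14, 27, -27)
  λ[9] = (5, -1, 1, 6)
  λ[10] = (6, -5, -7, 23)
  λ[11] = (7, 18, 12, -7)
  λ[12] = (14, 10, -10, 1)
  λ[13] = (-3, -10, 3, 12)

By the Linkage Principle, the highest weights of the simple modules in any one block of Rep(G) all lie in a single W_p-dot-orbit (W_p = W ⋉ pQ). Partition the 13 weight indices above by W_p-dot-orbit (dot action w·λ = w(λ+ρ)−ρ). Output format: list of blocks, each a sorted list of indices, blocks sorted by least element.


Dynkin diagram of C (from the 6 off-diagonal −1 entries): A_4.

Alcove-folded reps (p=17, 13 weights, presented ϖ-order):

  λ_1 → (6, 3, 4, 3)
  λ_2 → (1, 0, 12, 0)
  λ_3 → (2, 4, 5, 6)
  λ_4 → (6, 3, 4, 3)
  λ_5 → (6, 0, 2, 7)
  λ_6 → (1, 0, 12, 0)
  λ_7 → (2, 4, 5, 6)
  λ_8 → (6, 0, 2, 7)
  λ_9 → (6, 0, 2, 7)
  λ_10 → (6, 3, 4, 3)
  λ_11 → (6, 0, 2, 7)
  λ_12 → (6, 0, 2, 7)
  λ_13 → (2, 4, 5, 6)

The 13 indices split into 4 linkage classes (same alcove rep ⇔ same W_17-dot-orbit):

[[1, 4, 10], [2, 6], [3, 7, 13], [5, 8, 9, 11, 12]]


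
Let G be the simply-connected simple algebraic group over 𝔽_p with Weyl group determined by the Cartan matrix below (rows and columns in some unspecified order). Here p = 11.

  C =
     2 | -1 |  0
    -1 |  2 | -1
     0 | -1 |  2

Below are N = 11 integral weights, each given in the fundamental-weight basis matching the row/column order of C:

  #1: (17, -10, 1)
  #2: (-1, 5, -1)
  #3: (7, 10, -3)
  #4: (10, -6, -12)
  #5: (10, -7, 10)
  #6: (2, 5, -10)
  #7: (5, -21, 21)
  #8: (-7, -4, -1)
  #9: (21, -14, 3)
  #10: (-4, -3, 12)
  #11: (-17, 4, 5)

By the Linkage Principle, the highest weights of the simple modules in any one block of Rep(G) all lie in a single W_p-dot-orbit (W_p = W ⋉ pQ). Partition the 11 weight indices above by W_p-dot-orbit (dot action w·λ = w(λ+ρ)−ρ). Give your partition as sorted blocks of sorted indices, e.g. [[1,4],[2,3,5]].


Cartan matrix: type A_3 (|W|=24); un-permuting the 3 rows.

Ā_11 reps of the 11 weights (A_3, coords as presented):

  λ_1 → (2, 2, 0)
  λ_2 → (0, 6, 0)
  λ_3 → (0, 3, 6)
  λ_4 → (0, 6, 0)
  λ_5 → (0, 6, 0)
  λ_6 → (0, 3, 6)
  λ_7 → (0, 3, 6)
  λ_8 → (0, 3, 6)
  λ_9 → (2, 0, 2)
  λ_10 → (0, 3, 6)
  λ_11 → (0, 6, 0)

Partition of {1..11} into 4 W_11-dot-orbits:

[[1], [2, 4, 5, 11], [3, 6, 7, 8, 10], [9]]


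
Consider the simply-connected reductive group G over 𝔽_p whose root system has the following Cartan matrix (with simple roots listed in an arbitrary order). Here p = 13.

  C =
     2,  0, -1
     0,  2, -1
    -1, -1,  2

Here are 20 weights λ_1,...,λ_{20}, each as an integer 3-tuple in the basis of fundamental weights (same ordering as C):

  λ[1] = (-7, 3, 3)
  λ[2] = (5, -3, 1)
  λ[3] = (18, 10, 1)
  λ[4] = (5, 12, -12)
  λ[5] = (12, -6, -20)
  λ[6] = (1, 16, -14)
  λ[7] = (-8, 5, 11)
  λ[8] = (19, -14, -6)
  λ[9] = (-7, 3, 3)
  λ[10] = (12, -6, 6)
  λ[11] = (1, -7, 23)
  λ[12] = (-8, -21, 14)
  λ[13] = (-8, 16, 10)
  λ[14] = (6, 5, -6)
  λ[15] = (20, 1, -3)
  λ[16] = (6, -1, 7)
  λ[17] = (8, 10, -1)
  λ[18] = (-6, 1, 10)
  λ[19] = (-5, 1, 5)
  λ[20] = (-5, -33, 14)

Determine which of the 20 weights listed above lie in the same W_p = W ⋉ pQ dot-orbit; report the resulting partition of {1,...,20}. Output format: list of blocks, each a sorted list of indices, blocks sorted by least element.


A_3 Cartan matrix, 3 simple roots permuted; ρ=(1,1,1).

λ_j+ρ reflected into Ā_13 (⟨·,θ^∨⟩≤13); 3-tuples as given:

  λ_1+ρ ↦ (4, 2, 2)
  λ_2+ρ ↦ (6, 2, 0)
  λ_3+ρ ↦ (6, 2, 0)
  λ_4+ρ ↦ (5, 2, 6)
  λ_5+ρ ↦ (6, 2, 0)
  λ_6+ρ ↦ (7, 0, 2)
  λ_7+ρ ↦ (2, 1, 5)
  λ_8+ρ ↦ (5, 2, 6)
  λ_9+ρ ↦ (4, 2, 2)
  λ_10+ρ ↦ (6, 2, 0)
  λ_11+ρ ↦ (6, 2, 0)
  λ_12+ρ ↦ (2, 1, 5)
  λ_13+ρ ↦ (4, 2, 2)
  λ_14+ρ ↦ (2, 1, 5)
  λ_15+ρ ↦ (5, 2, 6)
  λ_16+ρ ↦ (5, 2, 6)
  λ_17+ρ ↦ (2, 4, 0)
  λ_18+ρ ↦ (5, 2, 6)
  λ_19+ρ ↦ (4, 2, 2)
  λ_20+ρ ↦ (4, 2, 2)

These 20 weights hit 6 W_13-dot-orbits; sizes (5, 5, 5, 1, 3, 1):

[[1, 9, 13, 19, 20], [2, 3, 5, 10, 11], [4, 8, 15, 16, 18], [6], [7, 12, 14], [17]]


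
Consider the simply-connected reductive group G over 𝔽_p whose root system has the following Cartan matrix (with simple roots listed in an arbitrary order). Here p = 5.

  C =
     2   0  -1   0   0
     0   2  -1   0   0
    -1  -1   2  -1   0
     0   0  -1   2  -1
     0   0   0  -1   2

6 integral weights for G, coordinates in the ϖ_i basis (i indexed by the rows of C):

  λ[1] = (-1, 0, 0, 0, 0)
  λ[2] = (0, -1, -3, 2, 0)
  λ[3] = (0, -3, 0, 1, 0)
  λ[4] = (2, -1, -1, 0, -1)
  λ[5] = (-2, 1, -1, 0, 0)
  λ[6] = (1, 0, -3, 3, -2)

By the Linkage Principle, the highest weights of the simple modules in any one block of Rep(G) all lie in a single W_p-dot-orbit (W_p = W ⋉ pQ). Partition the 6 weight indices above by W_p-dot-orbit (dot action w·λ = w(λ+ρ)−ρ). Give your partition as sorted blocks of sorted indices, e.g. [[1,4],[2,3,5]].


C ↔ D_5 under row/col permutation; |W(D_5)| = 1920.

Ā_5 reps of the 6 weights (D_5, coords as presented):

    λ_1+ρ ↦ (0, 1, 1, 0, 1)
    λ_2+ρ ↦ (0, 1, 1, 0, 1)
    λ_3+ρ ↦ (0, 1, 1, 0, 1)
    λ_4+ρ ↦ (3, 0, 0, 1, 0)
    λ_5+ρ ↦ (0, 1, 1, 0, 1)
    λ_6+ρ ↦ (0, 1, 1, 0, 1)

The 6 indices split into 2 linkage classes (same alcove rep ⇔ same W_5-dot-orbit):

[[1, 2, 3, 5, 6], [4]]


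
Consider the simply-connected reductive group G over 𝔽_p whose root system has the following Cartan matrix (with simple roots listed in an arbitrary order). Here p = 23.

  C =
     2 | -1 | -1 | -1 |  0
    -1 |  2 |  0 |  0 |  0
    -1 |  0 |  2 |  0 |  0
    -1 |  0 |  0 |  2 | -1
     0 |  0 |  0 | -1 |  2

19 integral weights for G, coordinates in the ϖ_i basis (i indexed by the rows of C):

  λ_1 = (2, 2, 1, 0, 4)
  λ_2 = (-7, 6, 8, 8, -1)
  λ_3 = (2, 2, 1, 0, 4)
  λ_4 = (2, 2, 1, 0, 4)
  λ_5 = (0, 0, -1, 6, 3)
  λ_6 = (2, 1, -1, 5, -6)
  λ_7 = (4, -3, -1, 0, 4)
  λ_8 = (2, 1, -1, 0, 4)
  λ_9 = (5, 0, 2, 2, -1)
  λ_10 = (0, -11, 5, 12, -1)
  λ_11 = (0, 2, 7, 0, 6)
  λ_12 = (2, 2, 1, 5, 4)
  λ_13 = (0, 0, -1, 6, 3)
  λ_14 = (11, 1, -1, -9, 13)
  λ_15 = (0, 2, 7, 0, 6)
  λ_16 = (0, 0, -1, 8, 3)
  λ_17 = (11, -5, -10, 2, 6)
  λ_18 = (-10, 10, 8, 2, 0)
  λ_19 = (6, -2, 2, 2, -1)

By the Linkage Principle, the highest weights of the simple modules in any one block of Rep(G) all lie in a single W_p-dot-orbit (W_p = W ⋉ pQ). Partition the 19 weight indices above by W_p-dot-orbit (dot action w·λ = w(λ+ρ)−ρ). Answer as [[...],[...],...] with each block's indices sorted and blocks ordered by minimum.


Root system D_5: the 5×5 matrix C matches after relabeling.

Ā_23 reps of the 19 weights (D_5, coords as presented):

  λ_1 → (3, 3, 2, 1, 5)
  λ_2 → (6, 1, 3, 3, 0)
  λ_3 → (3, 3, 2, 1, 5)
  λ_4 → (3, 3, 2, 1, 5)
  λ_5 → (1, 1, 0, 7, 4)
  λ_6 → (3, 2, 0, 1, 5)
  λ_7 → (3, 2, 0, 1, 5)
  λ_8 → (3, 2, 0, 1, 5)
  λ_9 → (6, 1, 3, 3, 0)
  λ_10 → (6, 1, 3, 3, 0)
  λ_11 → (1, 3, 8, 1, 7)
  λ_12 → (3, 3, 2, 1, 5)
  λ_13 → (1, 1, 0, 7, 4)
  λ_14 → (3, 2, 0, 1, 5)
  λ_15 → (1, 3, 8, 1, 7)
  λ_16 → (1, 1, 0, 7, 4)
  λ_17 → (1, 3, 8, 1, 7)
  λ_18 → (3, 2, 0, 1, 5)
  λ_19 → (6, 1, 3, 3, 0)

Grouping the 19 weights by Ā_23-representative: 5 linkage classes.

[[1, 3, 4, 12], [2, 9, 10, 19], [5, 13, 16], [6, 7, 8, 14, 18], [11, 15, 17]]


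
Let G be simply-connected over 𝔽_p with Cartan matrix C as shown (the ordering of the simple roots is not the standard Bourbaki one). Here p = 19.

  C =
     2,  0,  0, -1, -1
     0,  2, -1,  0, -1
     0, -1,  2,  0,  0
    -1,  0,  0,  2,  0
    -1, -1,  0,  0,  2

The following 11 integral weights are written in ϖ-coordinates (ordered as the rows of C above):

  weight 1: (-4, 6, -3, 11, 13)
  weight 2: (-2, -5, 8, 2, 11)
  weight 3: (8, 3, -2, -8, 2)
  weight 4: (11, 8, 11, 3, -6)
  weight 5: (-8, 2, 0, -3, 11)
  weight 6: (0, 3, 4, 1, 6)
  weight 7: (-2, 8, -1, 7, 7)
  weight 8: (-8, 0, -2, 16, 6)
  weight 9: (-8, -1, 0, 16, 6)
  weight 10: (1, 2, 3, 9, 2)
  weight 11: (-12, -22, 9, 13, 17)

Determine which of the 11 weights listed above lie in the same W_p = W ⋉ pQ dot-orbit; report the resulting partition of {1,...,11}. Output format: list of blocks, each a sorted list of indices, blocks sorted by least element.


A_5 Cartan matrix, 5 simple roots permuted; ρ=(1,1,1,1,1).

Folding the 11 weights λ_j+ρ into Ā_19 (reps in the given 5-coord order):

  [1] (1, 4, 5, 2, 7)
  [2] (1, 4, 5, 2, 7)
  [3] (2, 3, 1, 7, 3)
  [4] (2, 3, 1, 7, 3)
  [5] (2, 3, 1, 7, 3)
  [6] (1, 4, 5, 2, 7)
  [7] (1, 4, 5, 2, 7)
  [8] (7, 0, 1, 10, 0)
  [9] (7, 0, 1, 10, 0)
  [10] (2, 3, 1, 7, 3)
  [11] (1, 4, 5, 2, 7)

Partition of {1..11} into 3 W_19-dot-orbits:

[[1, 2, 6, 7, 11], [3, 4, 5, 10], [8, 9]]


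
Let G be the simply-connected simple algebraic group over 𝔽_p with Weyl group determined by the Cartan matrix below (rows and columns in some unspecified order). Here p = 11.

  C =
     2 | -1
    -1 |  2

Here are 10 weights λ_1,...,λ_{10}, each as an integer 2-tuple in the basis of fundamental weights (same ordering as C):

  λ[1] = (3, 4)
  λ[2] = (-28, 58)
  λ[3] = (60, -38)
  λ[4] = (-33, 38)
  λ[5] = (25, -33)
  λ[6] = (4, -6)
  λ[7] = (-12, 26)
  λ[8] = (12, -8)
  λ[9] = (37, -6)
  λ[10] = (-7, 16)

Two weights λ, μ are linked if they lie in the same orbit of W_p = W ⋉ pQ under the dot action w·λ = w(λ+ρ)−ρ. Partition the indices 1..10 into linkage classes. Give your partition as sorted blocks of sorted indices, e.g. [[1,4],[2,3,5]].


Cartan matrix: type A_2 (|W|=6); un-permuting the 2 rows.

W_11-reps of the 10 weights in Ā_11 (same 2-coord order as C):

    λ_1 → (4, 5)
    λ_2 → (1, 6)
    λ_3 → (4, 5)
    λ_4 → (1, 6)
    λ_5 → (1, 6)
    λ_6 → (0, 5)
    λ_7 → (0, 5)
    λ_8 → (4, 5)
    λ_9 → (0, 5)
    λ_10 → (0, 5)

Linkage partition of the 10 weights (3 classes, p=11):

[[1, 3, 8], [2, 4, 5], [6, 7, 9, 10]]


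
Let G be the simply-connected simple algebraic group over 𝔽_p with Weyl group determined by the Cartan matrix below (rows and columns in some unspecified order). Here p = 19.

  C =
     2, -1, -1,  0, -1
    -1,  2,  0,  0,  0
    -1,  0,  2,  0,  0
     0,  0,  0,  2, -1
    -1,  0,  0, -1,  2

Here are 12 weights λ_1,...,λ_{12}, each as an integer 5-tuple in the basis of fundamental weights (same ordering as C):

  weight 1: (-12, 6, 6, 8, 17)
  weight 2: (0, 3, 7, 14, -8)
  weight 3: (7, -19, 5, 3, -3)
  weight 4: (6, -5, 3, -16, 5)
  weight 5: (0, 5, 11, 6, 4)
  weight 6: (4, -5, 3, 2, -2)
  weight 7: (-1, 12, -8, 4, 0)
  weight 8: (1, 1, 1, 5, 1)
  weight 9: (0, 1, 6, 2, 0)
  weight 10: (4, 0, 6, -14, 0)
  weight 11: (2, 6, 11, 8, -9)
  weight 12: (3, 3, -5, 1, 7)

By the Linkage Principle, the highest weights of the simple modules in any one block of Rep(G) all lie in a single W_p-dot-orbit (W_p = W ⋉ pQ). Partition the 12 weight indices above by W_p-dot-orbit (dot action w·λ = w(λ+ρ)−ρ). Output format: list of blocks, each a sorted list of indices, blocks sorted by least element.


C ↔ D_5 under row/col permutation; |W(D_5)| = 1920.

Each λ_j+ρ reduced to Ā_19; 5-tuples below use C's row order:

  1: (0, 4, 4, 2, 1) · 2: (2, 2, 2, 6, 2) · 3: (2, 2, 2, 6, 2) · 4: (2, 2, 2, 6, 2) · 5: (1, 6, 0, 1, 5) · 6: (0, 4, 4, 2, 1) · 7: (1, 6, 0, 1, 5) · 8: (2, 2, 2, 6, 2) · 9: (1, 2, 7, 3, 1) · 10: (1, 6, 0, 1, 5) · 11: (1, 2, 7, 3, 1) · 12: (0, 4, 4, 2, 1)

Partition of {1..12} into 4 W_19-dot-orbits:

[[1, 6, 12], [2, 3, 4, 8], [5, 7, 10], [9, 11]]
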